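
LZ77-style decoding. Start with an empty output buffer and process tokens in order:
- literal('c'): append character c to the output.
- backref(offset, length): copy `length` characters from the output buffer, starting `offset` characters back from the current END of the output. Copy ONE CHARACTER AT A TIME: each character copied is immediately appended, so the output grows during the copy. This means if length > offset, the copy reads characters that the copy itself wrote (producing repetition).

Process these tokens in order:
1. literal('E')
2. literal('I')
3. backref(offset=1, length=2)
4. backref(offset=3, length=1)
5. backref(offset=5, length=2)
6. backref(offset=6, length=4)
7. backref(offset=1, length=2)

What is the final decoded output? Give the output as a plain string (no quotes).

Token 1: literal('E'). Output: "E"
Token 2: literal('I'). Output: "EI"
Token 3: backref(off=1, len=2) (overlapping!). Copied 'II' from pos 1. Output: "EIII"
Token 4: backref(off=3, len=1). Copied 'I' from pos 1. Output: "EIIII"
Token 5: backref(off=5, len=2). Copied 'EI' from pos 0. Output: "EIIIIEI"
Token 6: backref(off=6, len=4). Copied 'IIII' from pos 1. Output: "EIIIIEIIIII"
Token 7: backref(off=1, len=2) (overlapping!). Copied 'II' from pos 10. Output: "EIIIIEIIIIIII"

Answer: EIIIIEIIIIIII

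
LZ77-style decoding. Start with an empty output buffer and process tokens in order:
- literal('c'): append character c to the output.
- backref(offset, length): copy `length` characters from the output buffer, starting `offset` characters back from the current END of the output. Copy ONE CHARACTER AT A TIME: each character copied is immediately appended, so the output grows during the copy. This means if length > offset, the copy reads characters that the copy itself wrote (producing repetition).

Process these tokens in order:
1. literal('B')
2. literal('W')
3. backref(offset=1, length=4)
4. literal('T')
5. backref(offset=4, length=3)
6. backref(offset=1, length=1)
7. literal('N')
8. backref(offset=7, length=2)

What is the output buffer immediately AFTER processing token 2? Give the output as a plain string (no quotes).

Token 1: literal('B'). Output: "B"
Token 2: literal('W'). Output: "BW"

Answer: BW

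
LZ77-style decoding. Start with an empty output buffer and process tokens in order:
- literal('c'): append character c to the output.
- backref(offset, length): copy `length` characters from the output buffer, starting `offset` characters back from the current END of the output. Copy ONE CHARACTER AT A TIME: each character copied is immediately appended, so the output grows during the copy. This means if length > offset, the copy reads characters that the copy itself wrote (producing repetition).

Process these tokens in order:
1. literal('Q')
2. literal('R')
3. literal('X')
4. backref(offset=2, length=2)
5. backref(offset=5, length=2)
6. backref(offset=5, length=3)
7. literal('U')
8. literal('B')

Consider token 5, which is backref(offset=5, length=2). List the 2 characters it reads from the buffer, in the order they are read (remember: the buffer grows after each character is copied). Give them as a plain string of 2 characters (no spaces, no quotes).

Answer: QR

Derivation:
Token 1: literal('Q'). Output: "Q"
Token 2: literal('R'). Output: "QR"
Token 3: literal('X'). Output: "QRX"
Token 4: backref(off=2, len=2). Copied 'RX' from pos 1. Output: "QRXRX"
Token 5: backref(off=5, len=2). Buffer before: "QRXRX" (len 5)
  byte 1: read out[0]='Q', append. Buffer now: "QRXRXQ"
  byte 2: read out[1]='R', append. Buffer now: "QRXRXQR"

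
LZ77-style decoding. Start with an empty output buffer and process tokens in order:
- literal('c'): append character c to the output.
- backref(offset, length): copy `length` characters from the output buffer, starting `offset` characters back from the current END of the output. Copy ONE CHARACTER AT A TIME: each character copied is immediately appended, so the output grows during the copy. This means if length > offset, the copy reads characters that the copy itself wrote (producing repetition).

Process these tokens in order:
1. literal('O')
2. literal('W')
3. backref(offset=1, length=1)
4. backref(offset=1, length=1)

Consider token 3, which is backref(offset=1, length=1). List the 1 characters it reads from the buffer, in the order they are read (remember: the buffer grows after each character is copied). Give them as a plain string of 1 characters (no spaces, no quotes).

Token 1: literal('O'). Output: "O"
Token 2: literal('W'). Output: "OW"
Token 3: backref(off=1, len=1). Buffer before: "OW" (len 2)
  byte 1: read out[1]='W', append. Buffer now: "OWW"

Answer: W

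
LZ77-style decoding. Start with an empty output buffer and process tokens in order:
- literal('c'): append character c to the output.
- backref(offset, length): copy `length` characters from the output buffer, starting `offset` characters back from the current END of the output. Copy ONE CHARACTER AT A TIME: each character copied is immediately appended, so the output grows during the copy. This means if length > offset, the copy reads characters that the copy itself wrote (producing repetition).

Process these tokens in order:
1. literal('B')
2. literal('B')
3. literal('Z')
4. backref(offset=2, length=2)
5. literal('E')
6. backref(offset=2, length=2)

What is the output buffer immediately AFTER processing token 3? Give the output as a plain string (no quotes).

Answer: BBZ

Derivation:
Token 1: literal('B'). Output: "B"
Token 2: literal('B'). Output: "BB"
Token 3: literal('Z'). Output: "BBZ"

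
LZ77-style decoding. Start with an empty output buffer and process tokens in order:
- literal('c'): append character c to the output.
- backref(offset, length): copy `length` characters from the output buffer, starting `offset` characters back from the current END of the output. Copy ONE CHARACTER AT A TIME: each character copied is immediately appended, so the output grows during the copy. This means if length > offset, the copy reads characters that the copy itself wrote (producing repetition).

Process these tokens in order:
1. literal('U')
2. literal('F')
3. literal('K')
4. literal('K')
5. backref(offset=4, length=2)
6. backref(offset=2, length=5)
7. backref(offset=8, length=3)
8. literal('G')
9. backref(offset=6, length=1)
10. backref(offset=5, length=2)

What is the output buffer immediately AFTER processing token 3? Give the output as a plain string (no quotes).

Answer: UFK

Derivation:
Token 1: literal('U'). Output: "U"
Token 2: literal('F'). Output: "UF"
Token 3: literal('K'). Output: "UFK"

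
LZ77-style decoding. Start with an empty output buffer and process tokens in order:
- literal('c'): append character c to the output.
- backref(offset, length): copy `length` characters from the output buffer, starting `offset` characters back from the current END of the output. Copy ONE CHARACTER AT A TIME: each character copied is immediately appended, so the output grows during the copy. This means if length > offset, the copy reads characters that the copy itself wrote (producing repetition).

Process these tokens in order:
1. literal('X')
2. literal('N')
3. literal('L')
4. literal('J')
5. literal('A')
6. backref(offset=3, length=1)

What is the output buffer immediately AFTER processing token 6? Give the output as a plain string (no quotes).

Answer: XNLJAL

Derivation:
Token 1: literal('X'). Output: "X"
Token 2: literal('N'). Output: "XN"
Token 3: literal('L'). Output: "XNL"
Token 4: literal('J'). Output: "XNLJ"
Token 5: literal('A'). Output: "XNLJA"
Token 6: backref(off=3, len=1). Copied 'L' from pos 2. Output: "XNLJAL"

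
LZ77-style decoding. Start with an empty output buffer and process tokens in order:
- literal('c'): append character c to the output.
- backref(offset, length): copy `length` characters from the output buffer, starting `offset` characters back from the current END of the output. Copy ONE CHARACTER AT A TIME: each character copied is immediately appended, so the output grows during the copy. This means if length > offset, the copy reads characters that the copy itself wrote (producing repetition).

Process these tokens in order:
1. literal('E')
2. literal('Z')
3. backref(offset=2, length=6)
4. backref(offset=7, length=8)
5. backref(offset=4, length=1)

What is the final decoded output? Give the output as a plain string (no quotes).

Token 1: literal('E'). Output: "E"
Token 2: literal('Z'). Output: "EZ"
Token 3: backref(off=2, len=6) (overlapping!). Copied 'EZEZEZ' from pos 0. Output: "EZEZEZEZ"
Token 4: backref(off=7, len=8) (overlapping!). Copied 'ZEZEZEZZ' from pos 1. Output: "EZEZEZEZZEZEZEZZ"
Token 5: backref(off=4, len=1). Copied 'Z' from pos 12. Output: "EZEZEZEZZEZEZEZZZ"

Answer: EZEZEZEZZEZEZEZZZ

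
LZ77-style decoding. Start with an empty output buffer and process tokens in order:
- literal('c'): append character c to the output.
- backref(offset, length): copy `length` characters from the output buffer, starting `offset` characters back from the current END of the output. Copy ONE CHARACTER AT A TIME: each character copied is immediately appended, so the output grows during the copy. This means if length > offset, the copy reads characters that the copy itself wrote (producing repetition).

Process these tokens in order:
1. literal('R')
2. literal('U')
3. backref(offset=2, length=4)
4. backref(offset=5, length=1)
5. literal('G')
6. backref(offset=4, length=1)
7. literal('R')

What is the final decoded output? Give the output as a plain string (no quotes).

Token 1: literal('R'). Output: "R"
Token 2: literal('U'). Output: "RU"
Token 3: backref(off=2, len=4) (overlapping!). Copied 'RURU' from pos 0. Output: "RURURU"
Token 4: backref(off=5, len=1). Copied 'U' from pos 1. Output: "RURURUU"
Token 5: literal('G'). Output: "RURURUUG"
Token 6: backref(off=4, len=1). Copied 'R' from pos 4. Output: "RURURUUGR"
Token 7: literal('R'). Output: "RURURUUGRR"

Answer: RURURUUGRR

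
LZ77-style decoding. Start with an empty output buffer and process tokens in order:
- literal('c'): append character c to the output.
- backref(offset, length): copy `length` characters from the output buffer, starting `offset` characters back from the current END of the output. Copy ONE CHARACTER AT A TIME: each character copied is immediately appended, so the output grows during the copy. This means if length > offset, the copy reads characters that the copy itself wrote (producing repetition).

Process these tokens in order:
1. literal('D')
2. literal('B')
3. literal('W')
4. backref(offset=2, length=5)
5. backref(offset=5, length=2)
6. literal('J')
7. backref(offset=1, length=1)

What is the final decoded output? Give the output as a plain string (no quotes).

Token 1: literal('D'). Output: "D"
Token 2: literal('B'). Output: "DB"
Token 3: literal('W'). Output: "DBW"
Token 4: backref(off=2, len=5) (overlapping!). Copied 'BWBWB' from pos 1. Output: "DBWBWBWB"
Token 5: backref(off=5, len=2). Copied 'BW' from pos 3. Output: "DBWBWBWBBW"
Token 6: literal('J'). Output: "DBWBWBWBBWJ"
Token 7: backref(off=1, len=1). Copied 'J' from pos 10. Output: "DBWBWBWBBWJJ"

Answer: DBWBWBWBBWJJ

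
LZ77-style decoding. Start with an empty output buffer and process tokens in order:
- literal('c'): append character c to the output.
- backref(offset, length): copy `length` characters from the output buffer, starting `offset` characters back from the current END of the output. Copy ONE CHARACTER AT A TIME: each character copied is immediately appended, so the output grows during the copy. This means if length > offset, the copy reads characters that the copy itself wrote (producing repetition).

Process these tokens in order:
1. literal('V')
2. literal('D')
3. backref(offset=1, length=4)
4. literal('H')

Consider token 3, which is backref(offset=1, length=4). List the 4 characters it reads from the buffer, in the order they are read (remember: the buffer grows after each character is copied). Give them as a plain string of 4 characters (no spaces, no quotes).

Token 1: literal('V'). Output: "V"
Token 2: literal('D'). Output: "VD"
Token 3: backref(off=1, len=4). Buffer before: "VD" (len 2)
  byte 1: read out[1]='D', append. Buffer now: "VDD"
  byte 2: read out[2]='D', append. Buffer now: "VDDD"
  byte 3: read out[3]='D', append. Buffer now: "VDDDD"
  byte 4: read out[4]='D', append. Buffer now: "VDDDDD"

Answer: DDDD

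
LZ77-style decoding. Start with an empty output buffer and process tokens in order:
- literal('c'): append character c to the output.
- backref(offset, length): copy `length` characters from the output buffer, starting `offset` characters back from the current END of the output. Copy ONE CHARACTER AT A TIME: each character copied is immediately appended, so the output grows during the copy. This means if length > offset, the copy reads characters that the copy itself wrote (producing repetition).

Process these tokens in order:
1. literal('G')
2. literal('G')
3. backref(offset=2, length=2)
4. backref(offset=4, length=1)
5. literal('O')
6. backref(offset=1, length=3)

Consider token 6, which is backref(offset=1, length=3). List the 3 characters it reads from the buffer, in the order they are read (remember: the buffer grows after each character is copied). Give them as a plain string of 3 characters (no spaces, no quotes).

Token 1: literal('G'). Output: "G"
Token 2: literal('G'). Output: "GG"
Token 3: backref(off=2, len=2). Copied 'GG' from pos 0. Output: "GGGG"
Token 4: backref(off=4, len=1). Copied 'G' from pos 0. Output: "GGGGG"
Token 5: literal('O'). Output: "GGGGGO"
Token 6: backref(off=1, len=3). Buffer before: "GGGGGO" (len 6)
  byte 1: read out[5]='O', append. Buffer now: "GGGGGOO"
  byte 2: read out[6]='O', append. Buffer now: "GGGGGOOO"
  byte 3: read out[7]='O', append. Buffer now: "GGGGGOOOO"

Answer: OOO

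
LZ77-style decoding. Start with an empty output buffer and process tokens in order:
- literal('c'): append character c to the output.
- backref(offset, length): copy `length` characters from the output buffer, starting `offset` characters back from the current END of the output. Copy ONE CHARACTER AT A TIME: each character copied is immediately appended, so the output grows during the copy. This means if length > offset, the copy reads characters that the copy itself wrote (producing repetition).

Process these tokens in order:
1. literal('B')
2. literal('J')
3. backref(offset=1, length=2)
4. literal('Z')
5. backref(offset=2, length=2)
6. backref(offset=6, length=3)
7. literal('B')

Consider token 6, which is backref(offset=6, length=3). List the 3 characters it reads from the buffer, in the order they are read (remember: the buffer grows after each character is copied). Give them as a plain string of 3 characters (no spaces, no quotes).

Answer: JJJ

Derivation:
Token 1: literal('B'). Output: "B"
Token 2: literal('J'). Output: "BJ"
Token 3: backref(off=1, len=2) (overlapping!). Copied 'JJ' from pos 1. Output: "BJJJ"
Token 4: literal('Z'). Output: "BJJJZ"
Token 5: backref(off=2, len=2). Copied 'JZ' from pos 3. Output: "BJJJZJZ"
Token 6: backref(off=6, len=3). Buffer before: "BJJJZJZ" (len 7)
  byte 1: read out[1]='J', append. Buffer now: "BJJJZJZJ"
  byte 2: read out[2]='J', append. Buffer now: "BJJJZJZJJ"
  byte 3: read out[3]='J', append. Buffer now: "BJJJZJZJJJ"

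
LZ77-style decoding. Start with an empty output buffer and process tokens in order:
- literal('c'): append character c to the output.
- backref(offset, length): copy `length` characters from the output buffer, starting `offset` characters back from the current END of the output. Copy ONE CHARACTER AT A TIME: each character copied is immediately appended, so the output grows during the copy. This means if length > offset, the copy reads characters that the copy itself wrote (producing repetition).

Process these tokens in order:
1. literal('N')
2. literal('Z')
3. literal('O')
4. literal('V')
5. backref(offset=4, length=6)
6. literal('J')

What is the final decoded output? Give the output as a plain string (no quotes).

Answer: NZOVNZOVNZJ

Derivation:
Token 1: literal('N'). Output: "N"
Token 2: literal('Z'). Output: "NZ"
Token 3: literal('O'). Output: "NZO"
Token 4: literal('V'). Output: "NZOV"
Token 5: backref(off=4, len=6) (overlapping!). Copied 'NZOVNZ' from pos 0. Output: "NZOVNZOVNZ"
Token 6: literal('J'). Output: "NZOVNZOVNZJ"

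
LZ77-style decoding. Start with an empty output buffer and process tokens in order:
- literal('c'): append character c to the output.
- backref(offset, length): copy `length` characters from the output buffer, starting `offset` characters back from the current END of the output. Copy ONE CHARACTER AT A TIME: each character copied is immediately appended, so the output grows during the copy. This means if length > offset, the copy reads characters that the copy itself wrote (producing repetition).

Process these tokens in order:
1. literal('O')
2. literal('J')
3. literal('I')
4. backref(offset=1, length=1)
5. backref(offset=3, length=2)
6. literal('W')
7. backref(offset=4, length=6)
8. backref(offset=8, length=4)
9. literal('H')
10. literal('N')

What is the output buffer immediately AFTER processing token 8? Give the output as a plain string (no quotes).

Answer: OJIIJIWIJIWIJIWIJ

Derivation:
Token 1: literal('O'). Output: "O"
Token 2: literal('J'). Output: "OJ"
Token 3: literal('I'). Output: "OJI"
Token 4: backref(off=1, len=1). Copied 'I' from pos 2. Output: "OJII"
Token 5: backref(off=3, len=2). Copied 'JI' from pos 1. Output: "OJIIJI"
Token 6: literal('W'). Output: "OJIIJIW"
Token 7: backref(off=4, len=6) (overlapping!). Copied 'IJIWIJ' from pos 3. Output: "OJIIJIWIJIWIJ"
Token 8: backref(off=8, len=4). Copied 'IWIJ' from pos 5. Output: "OJIIJIWIJIWIJIWIJ"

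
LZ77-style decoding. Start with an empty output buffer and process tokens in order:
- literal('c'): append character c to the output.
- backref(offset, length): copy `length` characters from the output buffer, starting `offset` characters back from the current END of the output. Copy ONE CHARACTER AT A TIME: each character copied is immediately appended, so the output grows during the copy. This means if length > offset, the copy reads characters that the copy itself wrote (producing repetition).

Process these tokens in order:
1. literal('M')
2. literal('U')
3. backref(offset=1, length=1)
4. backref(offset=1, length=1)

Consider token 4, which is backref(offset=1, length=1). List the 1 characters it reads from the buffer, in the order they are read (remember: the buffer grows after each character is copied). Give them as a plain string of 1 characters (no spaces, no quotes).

Answer: U

Derivation:
Token 1: literal('M'). Output: "M"
Token 2: literal('U'). Output: "MU"
Token 3: backref(off=1, len=1). Copied 'U' from pos 1. Output: "MUU"
Token 4: backref(off=1, len=1). Buffer before: "MUU" (len 3)
  byte 1: read out[2]='U', append. Buffer now: "MUUU"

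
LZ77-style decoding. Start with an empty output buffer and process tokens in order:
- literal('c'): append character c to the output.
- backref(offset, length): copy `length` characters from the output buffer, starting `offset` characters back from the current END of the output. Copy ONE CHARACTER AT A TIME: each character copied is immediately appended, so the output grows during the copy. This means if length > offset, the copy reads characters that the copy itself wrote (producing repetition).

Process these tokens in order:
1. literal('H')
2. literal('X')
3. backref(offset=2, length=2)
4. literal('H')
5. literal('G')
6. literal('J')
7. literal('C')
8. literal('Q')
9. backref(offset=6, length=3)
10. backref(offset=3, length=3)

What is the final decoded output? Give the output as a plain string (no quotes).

Token 1: literal('H'). Output: "H"
Token 2: literal('X'). Output: "HX"
Token 3: backref(off=2, len=2). Copied 'HX' from pos 0. Output: "HXHX"
Token 4: literal('H'). Output: "HXHXH"
Token 5: literal('G'). Output: "HXHXHG"
Token 6: literal('J'). Output: "HXHXHGJ"
Token 7: literal('C'). Output: "HXHXHGJC"
Token 8: literal('Q'). Output: "HXHXHGJCQ"
Token 9: backref(off=6, len=3). Copied 'XHG' from pos 3. Output: "HXHXHGJCQXHG"
Token 10: backref(off=3, len=3). Copied 'XHG' from pos 9. Output: "HXHXHGJCQXHGXHG"

Answer: HXHXHGJCQXHGXHG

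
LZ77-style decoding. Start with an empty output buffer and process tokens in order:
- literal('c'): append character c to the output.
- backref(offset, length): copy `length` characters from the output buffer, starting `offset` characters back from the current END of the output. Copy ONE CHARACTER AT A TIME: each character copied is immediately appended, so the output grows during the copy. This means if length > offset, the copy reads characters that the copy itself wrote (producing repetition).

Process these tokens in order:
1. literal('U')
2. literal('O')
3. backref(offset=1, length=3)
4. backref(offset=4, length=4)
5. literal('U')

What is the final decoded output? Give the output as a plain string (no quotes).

Token 1: literal('U'). Output: "U"
Token 2: literal('O'). Output: "UO"
Token 3: backref(off=1, len=3) (overlapping!). Copied 'OOO' from pos 1. Output: "UOOOO"
Token 4: backref(off=4, len=4). Copied 'OOOO' from pos 1. Output: "UOOOOOOOO"
Token 5: literal('U'). Output: "UOOOOOOOOU"

Answer: UOOOOOOOOU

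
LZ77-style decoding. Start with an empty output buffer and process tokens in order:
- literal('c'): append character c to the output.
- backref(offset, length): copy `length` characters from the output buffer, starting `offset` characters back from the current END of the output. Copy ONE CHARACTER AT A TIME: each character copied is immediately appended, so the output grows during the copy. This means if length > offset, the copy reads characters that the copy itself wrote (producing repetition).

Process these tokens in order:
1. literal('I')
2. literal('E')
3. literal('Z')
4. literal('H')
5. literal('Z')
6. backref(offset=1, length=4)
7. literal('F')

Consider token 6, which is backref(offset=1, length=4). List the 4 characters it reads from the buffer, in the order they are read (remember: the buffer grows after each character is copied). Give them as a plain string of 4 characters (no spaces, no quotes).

Token 1: literal('I'). Output: "I"
Token 2: literal('E'). Output: "IE"
Token 3: literal('Z'). Output: "IEZ"
Token 4: literal('H'). Output: "IEZH"
Token 5: literal('Z'). Output: "IEZHZ"
Token 6: backref(off=1, len=4). Buffer before: "IEZHZ" (len 5)
  byte 1: read out[4]='Z', append. Buffer now: "IEZHZZ"
  byte 2: read out[5]='Z', append. Buffer now: "IEZHZZZ"
  byte 3: read out[6]='Z', append. Buffer now: "IEZHZZZZ"
  byte 4: read out[7]='Z', append. Buffer now: "IEZHZZZZZ"

Answer: ZZZZ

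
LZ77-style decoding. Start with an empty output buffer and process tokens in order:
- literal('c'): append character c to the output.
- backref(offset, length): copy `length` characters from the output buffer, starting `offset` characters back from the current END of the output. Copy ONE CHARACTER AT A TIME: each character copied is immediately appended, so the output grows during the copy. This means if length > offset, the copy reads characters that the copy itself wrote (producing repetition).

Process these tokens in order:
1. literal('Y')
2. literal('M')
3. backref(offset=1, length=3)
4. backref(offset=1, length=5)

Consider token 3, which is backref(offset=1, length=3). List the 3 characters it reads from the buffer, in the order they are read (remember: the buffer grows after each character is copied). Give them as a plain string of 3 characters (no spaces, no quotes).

Answer: MMM

Derivation:
Token 1: literal('Y'). Output: "Y"
Token 2: literal('M'). Output: "YM"
Token 3: backref(off=1, len=3). Buffer before: "YM" (len 2)
  byte 1: read out[1]='M', append. Buffer now: "YMM"
  byte 2: read out[2]='M', append. Buffer now: "YMMM"
  byte 3: read out[3]='M', append. Buffer now: "YMMMM"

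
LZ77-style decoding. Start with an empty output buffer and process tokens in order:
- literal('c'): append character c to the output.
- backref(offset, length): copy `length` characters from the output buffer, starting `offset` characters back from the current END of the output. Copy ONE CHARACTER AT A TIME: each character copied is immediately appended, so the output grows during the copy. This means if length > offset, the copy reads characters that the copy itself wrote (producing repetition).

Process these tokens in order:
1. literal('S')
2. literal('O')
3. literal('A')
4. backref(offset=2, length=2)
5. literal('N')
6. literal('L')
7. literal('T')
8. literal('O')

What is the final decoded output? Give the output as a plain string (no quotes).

Token 1: literal('S'). Output: "S"
Token 2: literal('O'). Output: "SO"
Token 3: literal('A'). Output: "SOA"
Token 4: backref(off=2, len=2). Copied 'OA' from pos 1. Output: "SOAOA"
Token 5: literal('N'). Output: "SOAOAN"
Token 6: literal('L'). Output: "SOAOANL"
Token 7: literal('T'). Output: "SOAOANLT"
Token 8: literal('O'). Output: "SOAOANLTO"

Answer: SOAOANLTO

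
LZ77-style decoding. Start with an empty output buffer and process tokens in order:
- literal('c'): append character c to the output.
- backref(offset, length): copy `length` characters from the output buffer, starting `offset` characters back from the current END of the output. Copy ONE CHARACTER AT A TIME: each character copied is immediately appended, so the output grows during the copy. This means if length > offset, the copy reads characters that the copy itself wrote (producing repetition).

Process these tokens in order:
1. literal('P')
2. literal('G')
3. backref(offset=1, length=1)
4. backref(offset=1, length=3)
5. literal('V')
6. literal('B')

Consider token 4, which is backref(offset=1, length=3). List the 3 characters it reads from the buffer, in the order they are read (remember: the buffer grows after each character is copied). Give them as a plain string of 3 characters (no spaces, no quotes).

Token 1: literal('P'). Output: "P"
Token 2: literal('G'). Output: "PG"
Token 3: backref(off=1, len=1). Copied 'G' from pos 1. Output: "PGG"
Token 4: backref(off=1, len=3). Buffer before: "PGG" (len 3)
  byte 1: read out[2]='G', append. Buffer now: "PGGG"
  byte 2: read out[3]='G', append. Buffer now: "PGGGG"
  byte 3: read out[4]='G', append. Buffer now: "PGGGGG"

Answer: GGG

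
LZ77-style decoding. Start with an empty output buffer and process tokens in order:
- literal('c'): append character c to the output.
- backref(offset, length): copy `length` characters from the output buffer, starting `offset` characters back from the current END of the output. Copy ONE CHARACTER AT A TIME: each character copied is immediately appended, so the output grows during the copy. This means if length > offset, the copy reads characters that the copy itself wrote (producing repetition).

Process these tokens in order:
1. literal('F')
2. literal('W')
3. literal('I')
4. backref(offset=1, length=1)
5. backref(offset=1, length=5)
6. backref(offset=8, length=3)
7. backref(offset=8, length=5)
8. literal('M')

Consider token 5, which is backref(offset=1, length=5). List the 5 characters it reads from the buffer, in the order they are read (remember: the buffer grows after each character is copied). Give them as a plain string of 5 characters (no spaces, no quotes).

Token 1: literal('F'). Output: "F"
Token 2: literal('W'). Output: "FW"
Token 3: literal('I'). Output: "FWI"
Token 4: backref(off=1, len=1). Copied 'I' from pos 2. Output: "FWII"
Token 5: backref(off=1, len=5). Buffer before: "FWII" (len 4)
  byte 1: read out[3]='I', append. Buffer now: "FWIII"
  byte 2: read out[4]='I', append. Buffer now: "FWIIII"
  byte 3: read out[5]='I', append. Buffer now: "FWIIIII"
  byte 4: read out[6]='I', append. Buffer now: "FWIIIIII"
  byte 5: read out[7]='I', append. Buffer now: "FWIIIIIII"

Answer: IIIII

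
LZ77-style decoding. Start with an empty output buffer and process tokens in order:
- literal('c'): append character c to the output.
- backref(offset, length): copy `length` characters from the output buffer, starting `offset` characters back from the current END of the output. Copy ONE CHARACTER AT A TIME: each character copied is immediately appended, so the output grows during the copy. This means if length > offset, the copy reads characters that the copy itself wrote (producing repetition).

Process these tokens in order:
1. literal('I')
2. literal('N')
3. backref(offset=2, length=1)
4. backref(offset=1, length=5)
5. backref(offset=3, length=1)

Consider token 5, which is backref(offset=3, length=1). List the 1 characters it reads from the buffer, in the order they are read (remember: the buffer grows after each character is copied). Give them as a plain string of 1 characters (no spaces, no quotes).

Answer: I

Derivation:
Token 1: literal('I'). Output: "I"
Token 2: literal('N'). Output: "IN"
Token 3: backref(off=2, len=1). Copied 'I' from pos 0. Output: "INI"
Token 4: backref(off=1, len=5) (overlapping!). Copied 'IIIII' from pos 2. Output: "INIIIIII"
Token 5: backref(off=3, len=1). Buffer before: "INIIIIII" (len 8)
  byte 1: read out[5]='I', append. Buffer now: "INIIIIIII"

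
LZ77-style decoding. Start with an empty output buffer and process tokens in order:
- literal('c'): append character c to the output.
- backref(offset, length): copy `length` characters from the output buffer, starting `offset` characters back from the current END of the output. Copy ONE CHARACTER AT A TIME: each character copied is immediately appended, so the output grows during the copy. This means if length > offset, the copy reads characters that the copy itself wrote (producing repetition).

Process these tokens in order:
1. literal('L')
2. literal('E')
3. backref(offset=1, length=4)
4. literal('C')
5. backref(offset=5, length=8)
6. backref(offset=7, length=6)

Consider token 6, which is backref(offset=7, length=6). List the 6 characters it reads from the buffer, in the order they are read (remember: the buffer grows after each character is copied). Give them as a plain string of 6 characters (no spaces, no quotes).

Token 1: literal('L'). Output: "L"
Token 2: literal('E'). Output: "LE"
Token 3: backref(off=1, len=4) (overlapping!). Copied 'EEEE' from pos 1. Output: "LEEEEE"
Token 4: literal('C'). Output: "LEEEEEC"
Token 5: backref(off=5, len=8) (overlapping!). Copied 'EEEECEEE' from pos 2. Output: "LEEEEECEEEECEEE"
Token 6: backref(off=7, len=6). Buffer before: "LEEEEECEEEECEEE" (len 15)
  byte 1: read out[8]='E', append. Buffer now: "LEEEEECEEEECEEEE"
  byte 2: read out[9]='E', append. Buffer now: "LEEEEECEEEECEEEEE"
  byte 3: read out[10]='E', append. Buffer now: "LEEEEECEEEECEEEEEE"
  byte 4: read out[11]='C', append. Buffer now: "LEEEEECEEEECEEEEEEC"
  byte 5: read out[12]='E', append. Buffer now: "LEEEEECEEEECEEEEEECE"
  byte 6: read out[13]='E', append. Buffer now: "LEEEEECEEEECEEEEEECEE"

Answer: EEECEE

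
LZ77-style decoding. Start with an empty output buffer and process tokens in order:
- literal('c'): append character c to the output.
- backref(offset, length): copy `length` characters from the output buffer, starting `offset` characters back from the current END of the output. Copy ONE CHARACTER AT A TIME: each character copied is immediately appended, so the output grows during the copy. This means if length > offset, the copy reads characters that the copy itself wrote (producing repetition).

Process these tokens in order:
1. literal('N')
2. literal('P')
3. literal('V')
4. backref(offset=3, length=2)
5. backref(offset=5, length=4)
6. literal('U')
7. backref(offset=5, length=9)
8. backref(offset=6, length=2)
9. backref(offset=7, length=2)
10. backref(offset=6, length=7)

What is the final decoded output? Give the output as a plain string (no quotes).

Token 1: literal('N'). Output: "N"
Token 2: literal('P'). Output: "NP"
Token 3: literal('V'). Output: "NPV"
Token 4: backref(off=3, len=2). Copied 'NP' from pos 0. Output: "NPVNP"
Token 5: backref(off=5, len=4). Copied 'NPVN' from pos 0. Output: "NPVNPNPVN"
Token 6: literal('U'). Output: "NPVNPNPVNU"
Token 7: backref(off=5, len=9) (overlapping!). Copied 'NPVNUNPVN' from pos 5. Output: "NPVNPNPVNUNPVNUNPVN"
Token 8: backref(off=6, len=2). Copied 'NU' from pos 13. Output: "NPVNPNPVNUNPVNUNPVNNU"
Token 9: backref(off=7, len=2). Copied 'UN' from pos 14. Output: "NPVNPNPVNUNPVNUNPVNNUUN"
Token 10: backref(off=6, len=7) (overlapping!). Copied 'VNNUUNV' from pos 17. Output: "NPVNPNPVNUNPVNUNPVNNUUNVNNUUNV"

Answer: NPVNPNPVNUNPVNUNPVNNUUNVNNUUNV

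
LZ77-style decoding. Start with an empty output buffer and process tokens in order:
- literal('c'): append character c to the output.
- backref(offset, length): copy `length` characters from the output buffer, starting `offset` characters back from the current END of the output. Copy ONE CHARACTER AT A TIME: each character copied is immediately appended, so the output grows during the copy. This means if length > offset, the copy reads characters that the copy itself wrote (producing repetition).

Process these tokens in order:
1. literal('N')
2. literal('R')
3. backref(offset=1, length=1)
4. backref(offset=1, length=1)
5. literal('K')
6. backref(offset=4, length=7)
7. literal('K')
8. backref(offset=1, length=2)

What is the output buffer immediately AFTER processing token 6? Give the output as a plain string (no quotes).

Answer: NRRRKRRRKRRR

Derivation:
Token 1: literal('N'). Output: "N"
Token 2: literal('R'). Output: "NR"
Token 3: backref(off=1, len=1). Copied 'R' from pos 1. Output: "NRR"
Token 4: backref(off=1, len=1). Copied 'R' from pos 2. Output: "NRRR"
Token 5: literal('K'). Output: "NRRRK"
Token 6: backref(off=4, len=7) (overlapping!). Copied 'RRRKRRR' from pos 1. Output: "NRRRKRRRKRRR"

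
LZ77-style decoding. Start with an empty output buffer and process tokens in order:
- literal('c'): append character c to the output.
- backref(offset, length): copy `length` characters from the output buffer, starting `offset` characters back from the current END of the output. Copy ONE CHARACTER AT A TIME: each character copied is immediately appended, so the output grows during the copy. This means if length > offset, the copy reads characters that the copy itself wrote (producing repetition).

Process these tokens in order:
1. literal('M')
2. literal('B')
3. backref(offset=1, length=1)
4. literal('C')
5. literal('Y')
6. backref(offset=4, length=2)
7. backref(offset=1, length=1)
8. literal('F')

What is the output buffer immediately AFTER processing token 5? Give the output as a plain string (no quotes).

Answer: MBBCY

Derivation:
Token 1: literal('M'). Output: "M"
Token 2: literal('B'). Output: "MB"
Token 3: backref(off=1, len=1). Copied 'B' from pos 1. Output: "MBB"
Token 4: literal('C'). Output: "MBBC"
Token 5: literal('Y'). Output: "MBBCY"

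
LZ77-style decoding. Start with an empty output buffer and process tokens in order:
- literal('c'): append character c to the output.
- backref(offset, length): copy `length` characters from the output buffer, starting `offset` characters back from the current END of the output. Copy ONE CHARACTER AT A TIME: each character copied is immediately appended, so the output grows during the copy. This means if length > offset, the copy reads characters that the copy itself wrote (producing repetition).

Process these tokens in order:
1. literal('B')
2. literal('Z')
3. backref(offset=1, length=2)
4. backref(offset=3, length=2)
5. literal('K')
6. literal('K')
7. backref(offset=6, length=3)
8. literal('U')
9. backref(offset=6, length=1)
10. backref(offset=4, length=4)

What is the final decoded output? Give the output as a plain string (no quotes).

Token 1: literal('B'). Output: "B"
Token 2: literal('Z'). Output: "BZ"
Token 3: backref(off=1, len=2) (overlapping!). Copied 'ZZ' from pos 1. Output: "BZZZ"
Token 4: backref(off=3, len=2). Copied 'ZZ' from pos 1. Output: "BZZZZZ"
Token 5: literal('K'). Output: "BZZZZZK"
Token 6: literal('K'). Output: "BZZZZZKK"
Token 7: backref(off=6, len=3). Copied 'ZZZ' from pos 2. Output: "BZZZZZKKZZZ"
Token 8: literal('U'). Output: "BZZZZZKKZZZU"
Token 9: backref(off=6, len=1). Copied 'K' from pos 6. Output: "BZZZZZKKZZZUK"
Token 10: backref(off=4, len=4). Copied 'ZZUK' from pos 9. Output: "BZZZZZKKZZZUKZZUK"

Answer: BZZZZZKKZZZUKZZUK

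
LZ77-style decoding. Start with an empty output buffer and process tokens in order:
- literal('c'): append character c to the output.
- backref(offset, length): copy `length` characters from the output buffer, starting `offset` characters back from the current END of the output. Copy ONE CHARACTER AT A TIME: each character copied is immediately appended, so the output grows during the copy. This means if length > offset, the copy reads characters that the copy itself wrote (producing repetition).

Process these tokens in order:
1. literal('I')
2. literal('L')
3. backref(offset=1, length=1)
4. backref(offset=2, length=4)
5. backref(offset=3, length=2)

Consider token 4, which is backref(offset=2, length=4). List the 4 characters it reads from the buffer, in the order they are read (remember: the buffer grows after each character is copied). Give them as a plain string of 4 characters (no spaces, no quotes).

Token 1: literal('I'). Output: "I"
Token 2: literal('L'). Output: "IL"
Token 3: backref(off=1, len=1). Copied 'L' from pos 1. Output: "ILL"
Token 4: backref(off=2, len=4). Buffer before: "ILL" (len 3)
  byte 1: read out[1]='L', append. Buffer now: "ILLL"
  byte 2: read out[2]='L', append. Buffer now: "ILLLL"
  byte 3: read out[3]='L', append. Buffer now: "ILLLLL"
  byte 4: read out[4]='L', append. Buffer now: "ILLLLLL"

Answer: LLLL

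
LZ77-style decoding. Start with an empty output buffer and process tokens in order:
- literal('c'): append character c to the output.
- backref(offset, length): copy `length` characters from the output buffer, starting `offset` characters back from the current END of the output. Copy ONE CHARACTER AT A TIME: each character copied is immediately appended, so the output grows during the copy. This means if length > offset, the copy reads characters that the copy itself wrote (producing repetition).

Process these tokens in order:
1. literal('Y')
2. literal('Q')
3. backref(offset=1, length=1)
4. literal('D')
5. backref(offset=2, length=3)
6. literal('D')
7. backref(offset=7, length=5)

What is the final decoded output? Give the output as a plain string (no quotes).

Token 1: literal('Y'). Output: "Y"
Token 2: literal('Q'). Output: "YQ"
Token 3: backref(off=1, len=1). Copied 'Q' from pos 1. Output: "YQQ"
Token 4: literal('D'). Output: "YQQD"
Token 5: backref(off=2, len=3) (overlapping!). Copied 'QDQ' from pos 2. Output: "YQQDQDQ"
Token 6: literal('D'). Output: "YQQDQDQD"
Token 7: backref(off=7, len=5). Copied 'QQDQD' from pos 1. Output: "YQQDQDQDQQDQD"

Answer: YQQDQDQDQQDQD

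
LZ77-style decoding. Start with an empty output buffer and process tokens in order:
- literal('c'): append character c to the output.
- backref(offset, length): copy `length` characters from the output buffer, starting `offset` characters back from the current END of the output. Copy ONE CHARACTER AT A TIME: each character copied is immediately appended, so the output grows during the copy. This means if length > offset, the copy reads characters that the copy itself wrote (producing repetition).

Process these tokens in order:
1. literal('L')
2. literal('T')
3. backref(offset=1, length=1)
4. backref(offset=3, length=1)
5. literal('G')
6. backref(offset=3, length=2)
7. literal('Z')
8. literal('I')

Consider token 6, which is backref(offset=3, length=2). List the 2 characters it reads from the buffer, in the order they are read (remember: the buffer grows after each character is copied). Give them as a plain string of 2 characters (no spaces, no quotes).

Answer: TL

Derivation:
Token 1: literal('L'). Output: "L"
Token 2: literal('T'). Output: "LT"
Token 3: backref(off=1, len=1). Copied 'T' from pos 1. Output: "LTT"
Token 4: backref(off=3, len=1). Copied 'L' from pos 0. Output: "LTTL"
Token 5: literal('G'). Output: "LTTLG"
Token 6: backref(off=3, len=2). Buffer before: "LTTLG" (len 5)
  byte 1: read out[2]='T', append. Buffer now: "LTTLGT"
  byte 2: read out[3]='L', append. Buffer now: "LTTLGTL"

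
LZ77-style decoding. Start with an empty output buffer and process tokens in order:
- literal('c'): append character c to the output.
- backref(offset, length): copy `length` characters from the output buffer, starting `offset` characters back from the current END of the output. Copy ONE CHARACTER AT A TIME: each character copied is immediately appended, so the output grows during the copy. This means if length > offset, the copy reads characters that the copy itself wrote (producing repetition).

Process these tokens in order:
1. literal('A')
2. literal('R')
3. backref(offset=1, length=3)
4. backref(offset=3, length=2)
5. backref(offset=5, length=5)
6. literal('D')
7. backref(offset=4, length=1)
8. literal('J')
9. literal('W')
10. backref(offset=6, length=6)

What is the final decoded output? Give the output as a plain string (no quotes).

Token 1: literal('A'). Output: "A"
Token 2: literal('R'). Output: "AR"
Token 3: backref(off=1, len=3) (overlapping!). Copied 'RRR' from pos 1. Output: "ARRRR"
Token 4: backref(off=3, len=2). Copied 'RR' from pos 2. Output: "ARRRRRR"
Token 5: backref(off=5, len=5). Copied 'RRRRR' from pos 2. Output: "ARRRRRRRRRRR"
Token 6: literal('D'). Output: "ARRRRRRRRRRRD"
Token 7: backref(off=4, len=1). Copied 'R' from pos 9. Output: "ARRRRRRRRRRRDR"
Token 8: literal('J'). Output: "ARRRRRRRRRRRDRJ"
Token 9: literal('W'). Output: "ARRRRRRRRRRRDRJW"
Token 10: backref(off=6, len=6). Copied 'RRDRJW' from pos 10. Output: "ARRRRRRRRRRRDRJWRRDRJW"

Answer: ARRRRRRRRRRRDRJWRRDRJW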